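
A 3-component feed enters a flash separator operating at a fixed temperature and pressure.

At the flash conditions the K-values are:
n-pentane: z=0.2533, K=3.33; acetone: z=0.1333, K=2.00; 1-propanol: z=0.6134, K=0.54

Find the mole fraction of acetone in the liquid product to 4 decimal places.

x_acetone = 0.0894

Material balance + equilibrium reduce to Σ zᵢ(Kᵢ−1)/(1+ψ(Kᵢ−1)) = 0.
g(0) = ΣzᵢKᵢ − 1 = 0.4413 and g(1) = 1 − Σzᵢ/Kᵢ = -0.2786, so a root lies in (0, 1).
Iterate (Newton) starting at ψ = 0.5:
  ψ = 0.5000: g = -0.00498, g' = -0.5715 → ψ = 0.4913
Converged at ψ = 0.4913.
Compositions from xᵢ = zᵢ/(1+ψ(Kᵢ−1)), yᵢ = Kᵢxᵢ:
  n-pentane: x = 0.1181, y = 0.3933
  acetone: x = 0.0894, y = 0.1788
  1-propanol: x = 0.7925, y = 0.4280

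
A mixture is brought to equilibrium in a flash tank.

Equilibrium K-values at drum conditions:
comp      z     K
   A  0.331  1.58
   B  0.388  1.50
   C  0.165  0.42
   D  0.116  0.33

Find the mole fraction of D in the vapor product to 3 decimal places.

Iterate (Newton) starting at ψ = 0.5:
  ψ = 0.500: g = 0.0524, g' = -0.357 → ψ = 0.647
  ψ = 0.647: g = -0.0041, g' = -0.419 → ψ = 0.637
Converged at ψ = 0.637.
Compositions from xᵢ = zᵢ/(1+ψ(Kᵢ−1)), yᵢ = Kᵢxᵢ:
  A: x = 0.242, y = 0.382
  B: x = 0.294, y = 0.441
  C: x = 0.262, y = 0.110
  D: x = 0.202, y = 0.067

y_D = 0.067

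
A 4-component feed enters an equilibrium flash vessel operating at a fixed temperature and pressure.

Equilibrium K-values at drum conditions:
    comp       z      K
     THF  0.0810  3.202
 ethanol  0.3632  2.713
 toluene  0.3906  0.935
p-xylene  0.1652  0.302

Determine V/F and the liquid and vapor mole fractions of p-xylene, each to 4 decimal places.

V/F = 0.8570, x_p-xylene = 0.4111, y_p-xylene = 0.1242

Rachford–Rice: g(V/F) = Σ zᵢ(Kᵢ−1)/(1+V/F(Kᵢ−1)) = 0.
Feasibility: ΣzᵢKᵢ = 1.6598, Σzᵢ/Kᵢ = 1.1239 — both > 1, two phases present.
Newton iteration, V/F⁰ = 0.57:
  V/F = 0.5700: g = 0.17602, g' = -0.5738 → V/F = 0.8767
  V/F = 0.8767: g = -0.01455, g' = -0.7524 → V/F = 0.8574
  V/F = 0.8574: g = -0.00029, g' = -0.7230 → V/F = 0.8570
Converged at V/F = 0.8570.
Compositions from xᵢ = zᵢ/(1+V/F(Kᵢ−1)), yᵢ = Kᵢxᵢ:
  THF: x = 0.0281, y = 0.0898
  ethanol: x = 0.1472, y = 0.3992
  toluene: x = 0.4136, y = 0.3868
  p-xylene: x = 0.4111, y = 0.1242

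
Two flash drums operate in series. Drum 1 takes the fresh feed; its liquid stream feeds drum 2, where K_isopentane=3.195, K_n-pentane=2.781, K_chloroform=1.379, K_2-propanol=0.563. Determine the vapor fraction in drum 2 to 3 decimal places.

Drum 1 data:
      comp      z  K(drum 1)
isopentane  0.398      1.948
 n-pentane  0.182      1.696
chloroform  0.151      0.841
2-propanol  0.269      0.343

V/F (drum 2) = 0.880

Drum 1:
Material balance + equilibrium reduce to Σ zᵢ(Kᵢ−1)/(1+ψ₁(Kᵢ−1)) = 0.
g(0) = ΣzᵢKᵢ − 1 = 0.303 and g(1) = 1 − Σzᵢ/Kᵢ = -0.275, so a root lies in (0, 1).
Newton iteration, ψ₁⁰ = 0.5:
  ψ₁ = 0.500: g = 0.0607, g' = -0.475 → ψ₁ = 0.628
  ψ₁ = 0.628: g = -0.0027, g' = -0.524 → ψ₁ = 0.622
Converged at ψ₁ = 0.622.
Drum-1 compositions:
  isopentane: x = 0.250, y = 0.488
  n-pentane: x = 0.127, y = 0.215
  chloroform: x = 0.168, y = 0.141
  2-propanol: x = 0.455, y = 0.156
Drum-2 feed = drum-1 liquid: z₂ = (0.2503, 0.1270, 0.1676, 0.4551).
Drum 2:
Iterate (Newton) starting at ψ₂ = 0.5:
  ψ₂ = 0.500: g = 0.1805, g' = -0.546 → ψ₂ = 0.830
  ψ₂ = 0.830: g = 0.0220, g' = -0.445 → ψ₂ = 0.880
Converged at ψ₂ = 0.880.
  isopentane: x = 0.085, y = 0.273
  n-pentane: x = 0.049, y = 0.138
  chloroform: x = 0.126, y = 0.173
  2-propanol: x = 0.739, y = 0.416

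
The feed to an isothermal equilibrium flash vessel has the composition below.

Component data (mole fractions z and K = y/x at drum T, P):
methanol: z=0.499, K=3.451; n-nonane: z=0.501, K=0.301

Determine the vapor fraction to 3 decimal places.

Let ψ = V/F and solve Σ zᵢ(Kᵢ−1)/(1+ψ(Kᵢ−1)) = 0.
Feasibility: ΣzᵢKᵢ = 1.873, Σzᵢ/Kᵢ = 1.809 — both > 1, two phases present.
Newton–Raphson from ψ = 0.64:
  ψ = 0.640: g = -0.1575, g' = -1.256 → ψ = 0.515
  ψ = 0.515: g = -0.0060, g' = -1.183 → ψ = 0.509
Converged at ψ = 0.509.

ψ = 0.509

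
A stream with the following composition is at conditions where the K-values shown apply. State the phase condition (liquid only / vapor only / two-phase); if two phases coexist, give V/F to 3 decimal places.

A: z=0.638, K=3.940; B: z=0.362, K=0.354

ΣzᵢKᵢ = 2.642; Σzᵢ/Kᵢ = 1.185.
Both exceed 1, so a two-phase solution exists.
Binary case is linear: z₁(K₁−1)(1+ψ(K₂−1)) + z₂(K₂−1)(1+ψ(K₁−1)) = 0
⇒ ψ = [z₁(K₁−1)+z₂(K₂−1)] / [−(K₁−1)(K₂−1)] = 1.6419/1.8992 = 0.864

two-phase, V/F = 0.864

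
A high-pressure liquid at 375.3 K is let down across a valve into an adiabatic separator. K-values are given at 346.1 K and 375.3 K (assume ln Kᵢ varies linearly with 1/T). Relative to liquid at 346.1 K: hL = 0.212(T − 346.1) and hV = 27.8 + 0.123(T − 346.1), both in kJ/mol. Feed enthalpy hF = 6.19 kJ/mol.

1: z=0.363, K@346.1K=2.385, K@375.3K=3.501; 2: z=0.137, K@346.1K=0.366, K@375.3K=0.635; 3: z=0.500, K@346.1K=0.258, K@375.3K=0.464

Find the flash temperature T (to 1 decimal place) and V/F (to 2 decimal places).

T = 354.3 K, V/F = 0.16

Adiabatic flash: solve Rachford–Rice at each trial T, then check hF = ψ·hV(T) + (1−ψ)·hL(T).
  T = 346.1 K: K = (2.385, 0.366, 0.258), RR gives ψ = 0.045, H_out = 1.252 kJ/mol
  T = 375.3 K: K = (3.501, 0.635, 0.464), RR gives ψ = 0.468, H_out = 17.992 kJ/mol
  T = 360.7 K: K = (2.912, 0.487, 0.350), RR gives ψ = 0.251, H_out = 9.751 kJ/mol
  T = 353.4 K: K = (2.641, 0.424, 0.302), RR gives ψ = 0.151, H_out = 5.660 kJ/mol
  T = 357.0 K: K = (2.773, 0.454, 0.325), RR gives ψ = 0.201, H_out = 7.700 kJ/mol
  T = 355.2 K: K = (2.706, 0.439, 0.313), RR gives ψ = 0.176, H_out = 6.688 kJ/mol
Linear interpolation between T = 353.4 (H_out = 5.660) and T = 355.2 (H_out = 6.688) on hF = 6.19 gives T ≈ 354.3 K, at which ψ = 0.16.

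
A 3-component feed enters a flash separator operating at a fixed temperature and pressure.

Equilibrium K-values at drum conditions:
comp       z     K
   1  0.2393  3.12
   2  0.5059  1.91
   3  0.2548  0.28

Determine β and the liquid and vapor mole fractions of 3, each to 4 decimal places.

β = 0.8209, x_3 = 0.6231, y_3 = 0.1745

Newton iteration, β⁰ = 0.41:
  β = 0.4100: g = 0.34639, g' = -0.7959 → β = 0.8452
  β = 0.8452: g = -0.02671, g' = -1.1338 → β = 0.8216
  β = 0.8216: g = -0.00075, g' = -1.0721 → β = 0.8209
Converged at β = 0.8209.
Compositions from xᵢ = zᵢ/(1+β(Kᵢ−1)), yᵢ = Kᵢxᵢ:
  1: x = 0.0873, y = 0.2724
  2: x = 0.2896, y = 0.5531
  3: x = 0.6231, y = 0.1745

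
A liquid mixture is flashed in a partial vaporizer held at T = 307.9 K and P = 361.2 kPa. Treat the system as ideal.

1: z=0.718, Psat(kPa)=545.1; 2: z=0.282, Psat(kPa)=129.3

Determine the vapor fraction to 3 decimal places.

ψ = 0.564

Raoult's law: Kᵢ = Pᵢˢᵃᵗ/P = Pᵢˢᵃᵗ/361.2.
  K_1 = 545.1/361.2 = 1.50914, K_2 = 129.3/361.2 = 0.35797
Newton–Raphson from ψ = 0.53:
  ψ = 0.530: g = 0.0134, g' = -0.382 → ψ = 0.565
  ψ = 0.565: g = -0.0003, g' = -0.399 → ψ = 0.564
Converged at ψ = 0.564.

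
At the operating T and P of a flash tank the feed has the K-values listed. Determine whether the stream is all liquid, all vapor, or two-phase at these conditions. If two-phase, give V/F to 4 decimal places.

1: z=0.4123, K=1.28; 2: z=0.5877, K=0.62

ΣzᵢKᵢ = 0.8921; Σzᵢ/Kᵢ = 1.2700.
Since ΣzᵢKᵢ < 1 the mixture is below its bubble point — single liquid phase.

all liquid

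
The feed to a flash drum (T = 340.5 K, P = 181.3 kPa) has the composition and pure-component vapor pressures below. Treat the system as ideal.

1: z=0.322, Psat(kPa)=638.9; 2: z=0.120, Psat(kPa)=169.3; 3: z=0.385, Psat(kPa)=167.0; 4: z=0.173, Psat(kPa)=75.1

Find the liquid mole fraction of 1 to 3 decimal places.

x_1 = 0.100

Raoult's law: Kᵢ = Pᵢˢᵃᵗ/P = Pᵢˢᵃᵗ/181.3.
  K_1 = 638.9/181.3 = 3.52399, K_2 = 169.3/181.3 = 0.93381, K_3 = 167.0/181.3 = 0.92113, K_4 = 75.1/181.3 = 0.41423
Newton–Raphson from V/F = 0.52:
  V/F = 0.520: g = 0.1658, g' = -0.510 → V/F = 0.845
  V/F = 0.845: g = 0.0176, g' = -0.445 → V/F = 0.885
Converged at V/F = 0.885.
Compositions from xᵢ = zᵢ/(1+V/F(Kᵢ−1)), yᵢ = Kᵢxᵢ:
  1: x = 0.100, y = 0.351
  2: x = 0.127, y = 0.119
  3: x = 0.414, y = 0.381
  4: x = 0.359, y = 0.149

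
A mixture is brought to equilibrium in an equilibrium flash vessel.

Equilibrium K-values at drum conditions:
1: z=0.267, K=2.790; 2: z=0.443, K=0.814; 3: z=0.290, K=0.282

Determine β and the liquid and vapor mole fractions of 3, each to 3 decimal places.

Material balance + equilibrium reduce to Σ zᵢ(Kᵢ−1)/(1+β(Kᵢ−1)) = 0.
Feasibility: ΣzᵢKᵢ = 1.187, Σzᵢ/Kᵢ = 1.668 — both > 1, two phases present.
Iterate (Newton) starting at β = 0.5:
  β = 0.500: g = -0.1635, g' = -0.621 → β = 0.237
  β = 0.237: g = -0.0013, g' = -0.656 → β = 0.235
Converged at β = 0.235.
Compositions from xᵢ = zᵢ/(1+β(Kᵢ−1)), yᵢ = Kᵢxᵢ:
  1: x = 0.188, y = 0.525
  2: x = 0.463, y = 0.377
  3: x = 0.349, y = 0.098

β = 0.235, x_3 = 0.349, y_3 = 0.098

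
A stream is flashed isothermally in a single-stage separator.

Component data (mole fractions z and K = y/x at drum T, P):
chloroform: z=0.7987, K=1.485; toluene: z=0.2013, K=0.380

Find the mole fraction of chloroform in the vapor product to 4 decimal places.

Rachford–Rice: g(β) = Σ zᵢ(Kᵢ−1)/(1+β(Kᵢ−1)) = 0.
Feasibility: ΣzᵢKᵢ = 1.2626, Σzᵢ/Kᵢ = 1.0676 — both > 1, two phases present.
Binary case is linear: z₁(K₁−1)(1+β(K₂−1)) + z₂(K₂−1)(1+β(K₁−1)) = 0
⇒ β = [z₁(K₁−1)+z₂(K₂−1)] / [−(K₁−1)(K₂−1)] = 0.26256/0.30070 = 0.8732
Compositions from xᵢ = zᵢ/(1+β(Kᵢ−1)), yᵢ = Kᵢxᵢ:
  chloroform: x = 0.5611, y = 0.8332
  toluene: x = 0.4389, y = 0.1668

y_chloroform = 0.8332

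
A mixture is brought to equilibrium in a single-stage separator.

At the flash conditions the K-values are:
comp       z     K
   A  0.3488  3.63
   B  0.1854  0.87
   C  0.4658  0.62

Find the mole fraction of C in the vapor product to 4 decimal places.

y_C = 0.4235

Rachford–Rice: g(ψ) = Σ zᵢ(Kᵢ−1)/(1+ψ(Kᵢ−1)) = 0.
Check two-phase: ΣzᵢKᵢ = 1.7162 > 1 and Σzᵢ/Kᵢ = 1.0605 > 1, so g(0) = 0.7162 > 0 and g(1) = -0.0605 < 0.
Newton–Raphson from ψ = 0.5:
  ψ = 0.5000: g = 0.15196, g' = -0.5563 → ψ = 0.7732
  ψ = 0.7732: g = 0.02497, g' = -0.4009 → ψ = 0.8355
  ψ = 0.8355: g = 0.00054, g' = -0.3843 → ψ = 0.8369
Converged at ψ = 0.8369.
Compositions from xᵢ = zᵢ/(1+ψ(Kᵢ−1)), yᵢ = Kᵢxᵢ:
  A: x = 0.1090, y = 0.3956
  B: x = 0.2080, y = 0.1810
  C: x = 0.6830, y = 0.4235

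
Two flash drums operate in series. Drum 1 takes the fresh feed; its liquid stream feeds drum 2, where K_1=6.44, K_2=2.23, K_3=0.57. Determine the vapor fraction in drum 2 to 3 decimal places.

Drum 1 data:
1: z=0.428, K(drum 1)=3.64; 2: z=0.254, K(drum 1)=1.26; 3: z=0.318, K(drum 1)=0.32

Drum 1:
Let ψ₁ = V/F and solve Σ zᵢ(Kᵢ−1)/(1+ψ₁(Kᵢ−1)) = 0.
Feasibility: ΣzᵢKᵢ = 1.980, Σzᵢ/Kᵢ = 1.313 — both > 1, two phases present.
Newton–Raphson from ψ₁ = 0.7:
  ψ₁ = 0.700: g = 0.0399, g' = -0.916 → ψ₁ = 0.744
  ψ₁ = 0.744: g = -0.0008, g' = -0.954 → ψ₁ = 0.743
Converged at ψ₁ = 0.743.
Drum-1 compositions:
  1: x = 0.145, y = 0.526
  2: x = 0.213, y = 0.268
  3: x = 0.643, y = 0.206
Drum-2 feed = drum-1 liquid: z₂ = (0.1445, 0.2129, 0.6426).
Drum 2:
Iterate (Newton) starting at ψ₂ = 0.5:
  ψ₂ = 0.500: g = 0.0215, g' = -0.625 → ψ₂ = 0.534
  ψ₂ = 0.534: g = 0.0005, g' = -0.598 → ψ₂ = 0.535
Converged at ψ₂ = 0.535.
  1: x = 0.037, y = 0.238
  2: x = 0.128, y = 0.286
  3: x = 0.835, y = 0.476

V/F (drum 2) = 0.535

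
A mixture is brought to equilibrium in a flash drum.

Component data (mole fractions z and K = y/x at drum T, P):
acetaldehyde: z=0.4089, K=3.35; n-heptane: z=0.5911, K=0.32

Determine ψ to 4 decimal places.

ψ = 0.3498

Rachford–Rice: g(ψ) = Σ zᵢ(Kᵢ−1)/(1+ψ(Kᵢ−1)) = 0.
g(0) = ΣzᵢKᵢ − 1 = 0.5590 and g(1) = 1 − Σzᵢ/Kᵢ = -0.9692, so a root lies in (0, 1).
Binary case is linear: z₁(K₁−1)(1+ψ(K₂−1)) + z₂(K₂−1)(1+ψ(K₁−1)) = 0
⇒ ψ = [z₁(K₁−1)+z₂(K₂−1)] / [−(K₁−1)(K₂−1)] = 0.55897/1.59800 = 0.3498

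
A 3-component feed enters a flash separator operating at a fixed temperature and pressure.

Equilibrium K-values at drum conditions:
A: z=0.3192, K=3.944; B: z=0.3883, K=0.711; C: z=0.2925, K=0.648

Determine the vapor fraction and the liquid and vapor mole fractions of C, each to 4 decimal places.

ψ = 0.7754, x_C = 0.4023, y_C = 0.2607

Newton–Raphson from ψ = 0.5:
  ψ = 0.5000: g = 0.12402, g' = -0.5504 → ψ = 0.7253
  ψ = 0.7253: g = 0.01948, g' = -0.3987 → ψ = 0.7742
  ψ = 0.7742: g = 0.00048, g' = -0.3796 → ψ = 0.7754
Converged at ψ = 0.7754.
Compositions from xᵢ = zᵢ/(1+ψ(Kᵢ−1)), yᵢ = Kᵢxᵢ:
  A: x = 0.0972, y = 0.3835
  B: x = 0.5005, y = 0.3558
  C: x = 0.4023, y = 0.2607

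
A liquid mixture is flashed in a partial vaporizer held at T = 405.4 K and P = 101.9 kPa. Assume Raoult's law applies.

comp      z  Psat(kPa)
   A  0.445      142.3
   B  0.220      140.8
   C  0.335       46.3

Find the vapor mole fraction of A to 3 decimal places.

Raoult's law: Kᵢ = Pᵢˢᵃᵗ/P = Pᵢˢᵃᵗ/101.9.
  K_A = 142.3/101.9 = 1.39647, K_B = 140.8/101.9 = 1.38175, K_C = 46.3/101.9 = 0.45437
Iterate (Newton) starting at V/F = 0.37:
  V/F = 0.370: g = -0.0016, g' = -0.234 → V/F = 0.363
Converged at V/F = 0.363.
Compositions from xᵢ = zᵢ/(1+V/F(Kᵢ−1)), yᵢ = Kᵢxᵢ:
  A: x = 0.389, y = 0.543
  B: x = 0.193, y = 0.267
  C: x = 0.418, y = 0.190

y_A = 0.543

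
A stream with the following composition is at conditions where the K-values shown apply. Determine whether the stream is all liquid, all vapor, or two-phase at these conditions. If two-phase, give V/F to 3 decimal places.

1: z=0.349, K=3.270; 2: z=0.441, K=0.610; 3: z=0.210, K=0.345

two-phase, V/F = 0.434

ΣzᵢKᵢ = 1.483; Σzᵢ/Kᵢ = 1.438.
Both exceed 1, so a two-phase solution exists.
Rachford–Rice: g(ψ) = Σ zᵢ(Kᵢ−1)/(1+ψ(Kᵢ−1)) = 0.
Newton–Raphson from ψ = 0.5:
  ψ = 0.500: g = -0.0471, g' = -0.697 → ψ = 0.432
  ψ = 0.432: g = 0.0010, g' = -0.730 → ψ = 0.434
Converged at ψ = 0.434.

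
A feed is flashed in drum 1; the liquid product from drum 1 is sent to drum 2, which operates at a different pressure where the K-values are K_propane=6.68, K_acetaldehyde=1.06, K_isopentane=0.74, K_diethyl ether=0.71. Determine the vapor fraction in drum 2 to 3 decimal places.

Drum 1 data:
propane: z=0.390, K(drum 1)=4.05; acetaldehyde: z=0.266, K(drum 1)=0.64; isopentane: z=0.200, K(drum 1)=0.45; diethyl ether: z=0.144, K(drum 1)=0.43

Drum 1:
Iterate (Newton) starting at ψ₁ = 0.5:
  ψ₁ = 0.500: g = 0.0878, g' = -0.827 → ψ₁ = 0.606
  ψ₁ = 0.606: g = 0.0046, g' = -0.749 → ψ₁ = 0.612
Converged at ψ₁ = 0.612.
Drum-1 compositions:
  propane: x = 0.136, y = 0.551
  acetaldehyde: x = 0.341, y = 0.218
  isopentane: x = 0.302, y = 0.136
  diethyl ether: x = 0.221, y = 0.095
Drum-2 feed = drum-1 liquid: z₂ = (0.1360, 0.3412, 0.3016, 0.2212).
Drum 2:
Rachford–Rice: g(ψ₂) = Σ zᵢ(Kᵢ−1)/(1+ψ₂(Kᵢ−1)) = 0.
Feasibility: ΣzᵢKᵢ = 1.650, Σzᵢ/Kᵢ = 1.061 — both > 1, two phases present.
Iterate (Newton) starting at ψ₂ = 0.5:
  ψ₂ = 0.500: g = 0.0559, g' = -0.351 → ψ₂ = 0.659
  ψ₂ = 0.659: g = 0.0086, g' = -0.254 → ψ₂ = 0.693
  ψ₂ = 0.693: g = 0.0002, g' = -0.241 → ψ₂ = 0.694
Converged at ψ₂ = 0.694.
  propane: x = 0.028, y = 0.184
  acetaldehyde: x = 0.328, y = 0.347
  isopentane: x = 0.368, y = 0.272
  diethyl ether: x = 0.277, y = 0.197

V/F (drum 2) = 0.694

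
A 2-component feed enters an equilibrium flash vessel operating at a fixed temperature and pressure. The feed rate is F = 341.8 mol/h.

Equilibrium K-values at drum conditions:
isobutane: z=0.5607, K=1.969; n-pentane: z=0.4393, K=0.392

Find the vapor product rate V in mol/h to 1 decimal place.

V = 160.3 mol/h

Material balance + equilibrium reduce to Σ zᵢ(Kᵢ−1)/(1+ψ(Kᵢ−1)) = 0.
Feasibility: ΣzᵢKᵢ = 1.2762, Σzᵢ/Kᵢ = 1.4054 — both > 1, two phases present.
Newton iteration, ψ⁰ = 0.3:
  ψ = 0.3000: g = 0.09427, g' = -0.5590 → ψ = 0.4686
  ψ = 0.4686: g = 0.00011, g' = -0.5666 → ψ = 0.4688
Converged at ψ = 0.4688.
Then V = ψ·F = 0.4688·341.8 = 160.3 mol/h and L = F − V = 181.5 mol/h.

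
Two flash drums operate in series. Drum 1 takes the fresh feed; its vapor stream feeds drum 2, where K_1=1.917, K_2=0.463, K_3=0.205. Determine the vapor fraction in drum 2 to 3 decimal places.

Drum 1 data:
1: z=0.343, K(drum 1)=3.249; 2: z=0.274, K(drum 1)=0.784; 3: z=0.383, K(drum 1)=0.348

Drum 1:
Material balance + equilibrium reduce to Σ zᵢ(Kᵢ−1)/(1+ψ₁(Kᵢ−1)) = 0.
g(0) = ΣzᵢKᵢ − 1 = 0.463 and g(1) = 1 − Σzᵢ/Kᵢ = -0.556, so a root lies in (0, 1).
Newton iteration, ψ₁⁰ = 0.49:
  ψ₁ = 0.490: g = -0.0662, g' = -0.760 → ψ₁ = 0.403
  ψ₁ = 0.403: g = 0.0011, g' = -0.792 → ψ₁ = 0.404
Converged at ψ₁ = 0.404.
Drum-1 compositions:
  1: x = 0.180, y = 0.584
  2: x = 0.300, y = 0.235
  3: x = 0.520, y = 0.181
Drum-2 feed = drum-1 vapor: z₂ = (0.5836, 0.2354, 0.1810).
Drum 2:
Let ψ₂ = V/F and solve Σ zᵢ(Kᵢ−1)/(1+ψ₂(Kᵢ−1)) = 0.
Feasibility: ΣzᵢKᵢ = 1.265, Σzᵢ/Kᵢ = 1.696 — both > 1, two phases present.
Iterate (Newton) starting at ψ₂ = 0.36:
  ψ₂ = 0.360: g = 0.0441, g' = -0.606 → ψ₂ = 0.433
  ψ₂ = 0.433: g = -0.0009, g' = -0.633 → ψ₂ = 0.431
Converged at ψ₂ = 0.431.
  1: x = 0.418, y = 0.802
  2: x = 0.306, y = 0.142
  3: x = 0.275, y = 0.056

V/F (drum 2) = 0.431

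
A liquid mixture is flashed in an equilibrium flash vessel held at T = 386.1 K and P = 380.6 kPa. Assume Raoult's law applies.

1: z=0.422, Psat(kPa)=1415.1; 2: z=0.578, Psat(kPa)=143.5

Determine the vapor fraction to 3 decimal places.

Raoult's law: Kᵢ = Pᵢˢᵃᵗ/P = Pᵢˢᵃᵗ/380.6.
  K_1 = 1415.1/380.6 = 3.71808, K_2 = 143.5/380.6 = 0.37704
Binary case is linear: z₁(K₁−1)(1+ψ(K₂−1)) + z₂(K₂−1)(1+ψ(K₁−1)) = 0
⇒ ψ = [z₁(K₁−1)+z₂(K₂−1)] / [−(K₁−1)(K₂−1)] = 0.7870/1.6933 = 0.465

ψ = 0.465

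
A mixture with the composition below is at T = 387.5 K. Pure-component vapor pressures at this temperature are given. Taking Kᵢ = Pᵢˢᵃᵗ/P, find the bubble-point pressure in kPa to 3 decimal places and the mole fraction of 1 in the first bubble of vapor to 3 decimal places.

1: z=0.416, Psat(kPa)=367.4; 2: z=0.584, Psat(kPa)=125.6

Pbub = 226.189 kPa, y_1 = 0.676

At the bubble point ψ → 0, so ΣzᵢKᵢ = 1 with Kᵢ = Pᵢˢᵃᵗ/P ⇒ P = ΣzᵢPᵢˢᵃᵗ.
P = 0.416·367.4 + 0.584·125.6 = 226.189 kPa
yᵢ = zᵢPᵢˢᵃᵗ/P ⇒ y_1 = 0.416·367.4/226.189 = 0.676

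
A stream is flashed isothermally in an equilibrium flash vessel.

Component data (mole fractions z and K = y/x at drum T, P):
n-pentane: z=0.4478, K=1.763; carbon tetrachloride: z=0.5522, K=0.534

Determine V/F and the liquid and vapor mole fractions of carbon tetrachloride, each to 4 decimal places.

Rachford–Rice: g(V/F) = Σ zᵢ(Kᵢ−1)/(1+V/F(Kᵢ−1)) = 0.
g(0) = ΣzᵢKᵢ − 1 = 0.0843 and g(1) = 1 − Σzᵢ/Kᵢ = -0.2881, so a root lies in (0, 1).
Iterate (Newton) starting at V/F = 0.5:
  V/F = 0.5000: g = -0.08818, g' = -0.3404 → V/F = 0.2410
  V/F = 0.2410: g = -0.00127, g' = -0.3382 → V/F = 0.2372
Converged at V/F = 0.2372.
Compositions from xᵢ = zᵢ/(1+V/F(Kᵢ−1)), yᵢ = Kᵢxᵢ:
  n-pentane: x = 0.3792, y = 0.6685
  carbon tetrachloride: x = 0.6208, y = 0.3315

V/F = 0.2372, x_carbon tetrachloride = 0.6208, y_carbon tetrachloride = 0.3315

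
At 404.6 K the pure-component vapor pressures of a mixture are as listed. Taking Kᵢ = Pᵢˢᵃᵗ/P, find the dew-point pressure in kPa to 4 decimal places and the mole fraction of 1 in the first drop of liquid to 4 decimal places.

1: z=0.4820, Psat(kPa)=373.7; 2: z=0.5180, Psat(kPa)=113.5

Pdew = 170.8327 kPa, x_1 = 0.2203

At the dew point ψ → 1, so Σzᵢ/Kᵢ = 1 with Kᵢ = Pᵢˢᵃᵗ/P ⇒ 1/P = Σzᵢ/Pᵢˢᵃᵗ.
1/P = 0.4820/373.7 + 0.5180/113.5 = 0.0058537 ⇒ P = 170.8327 kPa
xᵢ = zᵢP/Pᵢˢᵃᵗ ⇒ x_1 = 0.4820·170.8327/373.7 = 0.2203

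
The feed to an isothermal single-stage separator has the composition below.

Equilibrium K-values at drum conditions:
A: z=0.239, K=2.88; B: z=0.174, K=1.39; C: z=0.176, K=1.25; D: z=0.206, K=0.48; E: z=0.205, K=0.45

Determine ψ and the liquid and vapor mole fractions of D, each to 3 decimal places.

ψ = 0.558, x_D = 0.290, y_D = 0.139

Rachford–Rice: g(ψ) = Σ zᵢ(Kᵢ−1)/(1+ψ(Kᵢ−1)) = 0.
g(0) = ΣzᵢKᵢ − 1 = 0.341 and g(1) = 1 − Σzᵢ/Kᵢ = -0.234, so a root lies in (0, 1).
Iterate (Newton) starting at ψ = 0.55:
  ψ = 0.550: g = 0.0038, g' = -0.467 → ψ = 0.558
Converged at ψ = 0.558.
Compositions from xᵢ = zᵢ/(1+ψ(Kᵢ−1)), yᵢ = Kᵢxᵢ:
  A: x = 0.117, y = 0.336
  B: x = 0.143, y = 0.199
  C: x = 0.154, y = 0.193
  D: x = 0.290, y = 0.139
  E: x = 0.296, y = 0.133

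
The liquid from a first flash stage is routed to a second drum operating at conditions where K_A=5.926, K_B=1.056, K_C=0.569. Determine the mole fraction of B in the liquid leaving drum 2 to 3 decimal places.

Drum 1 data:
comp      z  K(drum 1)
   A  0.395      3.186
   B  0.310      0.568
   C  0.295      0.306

x_B (drum 2) = 0.364

Drum 1:
Newton–Raphson from ψ₁ = 0.5:
  ψ₁ = 0.500: g = -0.0718, g' = -0.858 → ψ₁ = 0.416
  ψ₁ = 0.416: g = 0.0008, g' = -0.884 → ψ₁ = 0.417
Converged at ψ₁ = 0.417.
Drum-1 compositions:
  A: x = 0.207, y = 0.658
  B: x = 0.378, y = 0.215
  C: x = 0.415, y = 0.127
Drum-2 feed = drum-1 liquid: z₂ = (0.2066, 0.3782, 0.4153).
Drum 2:
Iterate (Newton) starting at ψ₂ = 0.5:
  ψ₂ = 0.500: g = 0.0863, g' = -0.544 → ψ₂ = 0.659
  ψ₂ = 0.659: g = 0.0103, g' = -0.430 → ψ₂ = 0.682
  ψ₂ = 0.682: g = 0.0001, g' = -0.419 → ψ₂ = 0.683
Converged at ψ₂ = 0.683.
  A: x = 0.047, y = 0.281
  B: x = 0.364, y = 0.385
  C: x = 0.588, y = 0.335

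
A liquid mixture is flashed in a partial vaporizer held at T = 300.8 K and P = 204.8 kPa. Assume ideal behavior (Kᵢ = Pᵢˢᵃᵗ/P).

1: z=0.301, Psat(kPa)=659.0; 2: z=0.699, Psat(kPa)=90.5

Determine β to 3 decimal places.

β = 0.224

Raoult's law: Kᵢ = Pᵢˢᵃᵗ/P = Pᵢˢᵃᵗ/204.8.
  K_1 = 659.0/204.8 = 3.21777, K_2 = 90.5/204.8 = 0.44189
Material balance + equilibrium reduce to Σ zᵢ(Kᵢ−1)/(1+β(Kᵢ−1)) = 0.
g(0) = ΣzᵢKᵢ − 1 = 0.277 and g(1) = 1 − Σzᵢ/Kᵢ = -0.675, so a root lies in (0, 1).
Binary case is linear: z₁(K₁−1)(1+β(K₂−1)) + z₂(K₂−1)(1+β(K₁−1)) = 0
⇒ β = [z₁(K₁−1)+z₂(K₂−1)] / [−(K₁−1)(K₂−1)] = 0.2774/1.2378 = 0.224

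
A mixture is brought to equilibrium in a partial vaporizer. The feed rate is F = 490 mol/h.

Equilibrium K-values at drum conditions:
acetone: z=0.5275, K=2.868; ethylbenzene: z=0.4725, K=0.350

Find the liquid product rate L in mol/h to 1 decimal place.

Rachford–Rice: g(ψ) = Σ zᵢ(Kᵢ−1)/(1+ψ(Kᵢ−1)) = 0.
Check two-phase: ΣzᵢKᵢ = 1.6782 > 1 and Σzᵢ/Kᵢ = 1.5339 > 1, so g(0) = 0.6782 > 0 and g(1) = -0.5339 < 0.
Iterate (Newton) starting at ψ = 0.47:
  ψ = 0.4700: g = 0.08248, g' = -0.9358 → ψ = 0.5581
  ψ = 0.5581: g = 0.00043, g' = -0.9328 → ψ = 0.5586
Converged at ψ = 0.5586.
Then V = ψ·F = 0.5586·490 = 273.7 mol/h and L = F − V = 216.3 mol/h.

L = 216.3 mol/h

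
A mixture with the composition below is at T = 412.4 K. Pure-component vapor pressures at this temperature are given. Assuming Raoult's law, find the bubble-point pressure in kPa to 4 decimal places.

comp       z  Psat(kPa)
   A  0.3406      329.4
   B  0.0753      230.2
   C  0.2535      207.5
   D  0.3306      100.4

At the bubble point ψ → 0, so ΣzᵢKᵢ = 1 with Kᵢ = Pᵢˢᵃᵗ/P ⇒ P = ΣzᵢPᵢˢᵃᵗ.
P = 0.3406·329.4 + 0.0753·230.2 + 0.2535·207.5 + 0.3306·100.4 = 215.3212 kPa

Pbub = 215.3212 kPa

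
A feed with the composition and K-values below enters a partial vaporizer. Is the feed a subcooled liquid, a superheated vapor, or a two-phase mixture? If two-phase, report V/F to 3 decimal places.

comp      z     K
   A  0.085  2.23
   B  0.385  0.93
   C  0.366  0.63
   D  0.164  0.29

subcooled liquid

ΣzᵢKᵢ = 0.826; Σzᵢ/Kᵢ = 1.599.
Since ΣzᵢKᵢ < 1 the mixture is below its bubble point — single liquid phase.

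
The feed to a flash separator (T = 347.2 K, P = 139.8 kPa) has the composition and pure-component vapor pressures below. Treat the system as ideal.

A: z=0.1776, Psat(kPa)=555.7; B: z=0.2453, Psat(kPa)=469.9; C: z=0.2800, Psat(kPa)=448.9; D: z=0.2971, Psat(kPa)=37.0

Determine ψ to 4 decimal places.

ψ = 0.8337

Raoult's law: Kᵢ = Pᵢˢᵃᵗ/P = Pᵢˢᵃᵗ/139.8.
  K_A = 555.7/139.8 = 3.974964, K_B = 469.9/139.8 = 3.361230, K_C = 448.9/139.8 = 3.211016, K_D = 37.0/139.8 = 0.264664
Material balance + equilibrium reduce to Σ zᵢ(Kᵢ−1)/(1+ψ(Kᵢ−1)) = 0.
g(0) = ΣzᵢKᵢ − 1 = 1.5082 and g(1) = 1 − Σzᵢ/Kᵢ = -0.3274, so a root lies in (0, 1).
Newton iteration, ψ⁰ = 0.69:
  ψ = 0.6900: g = 0.19501, g' = -1.2431 → ψ = 0.8469
  ψ = 0.8469: g = -0.02035, g' = -1.5735 → ψ = 0.8339
  ψ = 0.8339: g = -0.00030, g' = -1.5280 → ψ = 0.8337
Converged at ψ = 0.8337.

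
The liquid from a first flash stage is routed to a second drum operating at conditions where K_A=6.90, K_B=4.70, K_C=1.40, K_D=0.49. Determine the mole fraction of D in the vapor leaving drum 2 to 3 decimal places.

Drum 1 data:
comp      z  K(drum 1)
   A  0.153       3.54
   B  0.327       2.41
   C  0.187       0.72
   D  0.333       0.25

Drum 1:
Material balance + equilibrium reduce to Σ zᵢ(Kᵢ−1)/(1+ψ₁(Kᵢ−1)) = 0.
g(0) = ΣzᵢKᵢ − 1 = 0.548 and g(1) = 1 − Σzᵢ/Kᵢ = -0.771, so a root lies in (0, 1).
Newton iteration, ψ₁⁰ = 0.39:
  ψ₁ = 0.390: g = 0.0809, g' = -0.912 → ψ₁ = 0.479
Converged at ψ₁ = 0.479.
Drum-1 compositions:
  A: x = 0.069, y = 0.244
  B: x = 0.195, y = 0.470
  C: x = 0.216, y = 0.156
  D: x = 0.520, y = 0.130
Drum-2 feed = drum-1 liquid: z₂ = (0.0690, 0.1951, 0.2160, 0.5199).
Drum 2:
Iterate (Newton) starting at ψ₂ = 0.53:
  ψ₂ = 0.530: g = 0.0504, g' = -0.723 → ψ₂ = 0.600
  ψ₂ = 0.600: g = 0.0017, g' = -0.678 → ψ₂ = 0.602
Converged at ψ₂ = 0.602.
  A: x = 0.015, y = 0.105
  B: x = 0.060, y = 0.284
  C: x = 0.174, y = 0.244
  D: x = 0.750, y = 0.368

y_D (drum 2) = 0.368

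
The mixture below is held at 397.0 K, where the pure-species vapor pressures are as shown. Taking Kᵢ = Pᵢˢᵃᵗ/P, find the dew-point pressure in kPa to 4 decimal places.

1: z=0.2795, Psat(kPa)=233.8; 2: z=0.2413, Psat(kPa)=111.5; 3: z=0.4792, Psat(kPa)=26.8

Pdew = 47.0806 kPa

At the dew point ψ → 1, so Σzᵢ/Kᵢ = 1 with Kᵢ = Pᵢˢᵃᵗ/P ⇒ 1/P = Σzᵢ/Pᵢˢᵃᵗ.
1/P = 0.2795/233.8 + 0.2413/111.5 + 0.4792/26.8 = 0.0212402 ⇒ P = 47.0806 kPa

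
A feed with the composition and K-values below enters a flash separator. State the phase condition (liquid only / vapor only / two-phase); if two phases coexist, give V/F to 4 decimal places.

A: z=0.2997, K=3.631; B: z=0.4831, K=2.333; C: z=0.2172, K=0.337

ΣzᵢKᵢ = 2.2885; Σzᵢ/Kᵢ = 0.9341.
Since Σzᵢ/Kᵢ < 1 the mixture is above its dew point — single vapor phase.

vapor only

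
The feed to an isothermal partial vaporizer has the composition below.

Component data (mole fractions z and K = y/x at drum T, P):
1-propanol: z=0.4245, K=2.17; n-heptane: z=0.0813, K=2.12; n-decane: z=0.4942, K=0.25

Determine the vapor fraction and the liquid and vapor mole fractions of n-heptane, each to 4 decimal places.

Rachford–Rice: g(ψ) = Σ zᵢ(Kᵢ−1)/(1+ψ(Kᵢ−1)) = 0.
Feasibility: ΣzᵢKᵢ = 1.2171, Σzᵢ/Kᵢ = 2.2108 — both > 1, two phases present.
Newton–Raphson from ψ = 0.5:
  ψ = 0.5000: g = -0.22132, g' = -0.9849 → ψ = 0.2753
  ψ = 0.2753: g = -0.02182, g' = -0.8335 → ψ = 0.2491
Converged at ψ = 0.2491.
Compositions from xᵢ = zᵢ/(1+ψ(Kᵢ−1)), yᵢ = Kᵢxᵢ:
  1-propanol: x = 0.3287, y = 0.7133
  n-heptane: x = 0.0636, y = 0.1348
  n-decane: x = 0.6077, y = 0.1519

ψ = 0.2491, x_n-heptane = 0.0636, y_n-heptane = 0.1348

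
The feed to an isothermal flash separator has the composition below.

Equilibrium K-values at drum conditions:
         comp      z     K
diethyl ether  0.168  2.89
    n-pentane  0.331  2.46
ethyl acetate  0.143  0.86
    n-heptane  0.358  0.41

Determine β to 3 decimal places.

Newton–Raphson from β = 0.42:
  β = 0.420: g = 0.1745, g' = -0.681 → β = 0.676
  β = 0.676: g = 0.0090, g' = -0.643 → β = 0.690
Converged at β = 0.690.

β = 0.690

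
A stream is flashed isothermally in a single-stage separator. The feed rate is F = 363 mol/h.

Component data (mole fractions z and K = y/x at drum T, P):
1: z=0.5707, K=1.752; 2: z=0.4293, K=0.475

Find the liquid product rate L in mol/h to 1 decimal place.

L = 175.6 mol/h

Let β = V/F and solve Σ zᵢ(Kᵢ−1)/(1+β(Kᵢ−1)) = 0.
Check two-phase: ΣzᵢKᵢ = 1.2038 > 1 and Σzᵢ/Kᵢ = 1.2295 > 1, so g(0) = 0.2038 > 0 and g(1) = -0.2295 < 0.
Binary case is linear: z₁(K₁−1)(1+β(K₂−1)) + z₂(K₂−1)(1+β(K₁−1)) = 0
⇒ β = [z₁(K₁−1)+z₂(K₂−1)] / [−(K₁−1)(K₂−1)] = 0.20378/0.39480 = 0.5162
Then V = β·F = 0.5162·363 = 187.4 mol/h and L = F − V = 175.6 mol/h.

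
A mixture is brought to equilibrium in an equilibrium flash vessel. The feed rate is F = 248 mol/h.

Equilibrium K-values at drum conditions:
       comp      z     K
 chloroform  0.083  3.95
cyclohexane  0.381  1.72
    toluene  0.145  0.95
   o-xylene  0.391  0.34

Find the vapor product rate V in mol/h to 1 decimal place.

Let ψ = V/F and solve Σ zᵢ(Kᵢ−1)/(1+ψ(Kᵢ−1)) = 0.
Feasibility: ΣzᵢKᵢ = 1.254, Σzᵢ/Kᵢ = 1.545 — both > 1, two phases present.
Newton iteration, ψ⁰ = 0.42:
  ψ = 0.420: g = -0.0445, g' = -0.587 → ψ = 0.344
Converged at ψ = 0.344.
Then V = ψ·F = 0.3443·248 = 85.4 mol/h and L = F − V = 162.6 mol/h.

V = 85.4 mol/h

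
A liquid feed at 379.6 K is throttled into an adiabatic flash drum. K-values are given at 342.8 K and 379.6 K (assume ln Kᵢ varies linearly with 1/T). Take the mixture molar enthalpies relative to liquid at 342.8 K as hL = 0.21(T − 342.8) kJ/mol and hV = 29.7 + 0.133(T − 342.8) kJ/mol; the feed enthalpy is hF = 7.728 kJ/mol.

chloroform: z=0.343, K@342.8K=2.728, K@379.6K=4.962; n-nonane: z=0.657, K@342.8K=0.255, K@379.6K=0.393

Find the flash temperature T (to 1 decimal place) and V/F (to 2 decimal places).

T = 353.0 K, V/F = 0.19

Adiabatic flash: solve Rachford–Rice at each trial T, then check hF = ψ·hV(T) + (1−ψ)·hL(T).
  T = 342.8 K: K = (2.728, 0.255), RR gives ψ = 0.080, H_out = 2.382 kJ/mol
  T = 379.6 K: K = (4.962, 0.393), RR gives ψ = 0.399, H_out = 18.454 kJ/mol
  T = 361.2 K: K = (3.736, 0.320), RR gives ψ = 0.264, H_out = 11.339 kJ/mol
  T = 352.0 K: K = (3.205, 0.287), RR gives ψ = 0.183, H_out = 7.233 kJ/mol
  T = 356.6 K: K = (3.464, 0.303), RR gives ψ = 0.225, H_out = 9.356 kJ/mol
  T = 354.3 K: K = (3.333, 0.295), RR gives ψ = 0.205, H_out = 8.314 kJ/mol
  T = 353.1 K: K = (3.266, 0.290), RR gives ψ = 0.193, H_out = 7.756 kJ/mol
Linear interpolation between T = 352.0 (H_out = 7.233) and T = 353.1 (H_out = 7.756) on hF = 7.728 gives T ≈ 353.0 K, at which ψ = 0.19.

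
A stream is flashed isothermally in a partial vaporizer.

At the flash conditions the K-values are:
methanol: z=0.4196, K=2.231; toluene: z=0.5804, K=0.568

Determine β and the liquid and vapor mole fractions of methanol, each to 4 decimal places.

β = 0.4998, x_methanol = 0.2598, y_methanol = 0.5796

Material balance + equilibrium reduce to Σ zᵢ(Kᵢ−1)/(1+β(Kᵢ−1)) = 0.
g(0) = ΣzᵢKᵢ − 1 = 0.2658 and g(1) = 1 − Σzᵢ/Kᵢ = -0.2099, so a root lies in (0, 1).
Binary case is linear: z₁(K₁−1)(1+β(K₂−1)) + z₂(K₂−1)(1+β(K₁−1)) = 0
⇒ β = [z₁(K₁−1)+z₂(K₂−1)] / [−(K₁−1)(K₂−1)] = 0.26579/0.53179 = 0.4998
Compositions from xᵢ = zᵢ/(1+β(Kᵢ−1)), yᵢ = Kᵢxᵢ:
  methanol: x = 0.2598, y = 0.5796
  toluene: x = 0.7402, y = 0.4204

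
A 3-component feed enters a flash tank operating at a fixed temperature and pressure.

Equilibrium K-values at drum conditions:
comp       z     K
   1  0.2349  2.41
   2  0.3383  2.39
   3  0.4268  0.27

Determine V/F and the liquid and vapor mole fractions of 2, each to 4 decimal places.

Rachford–Rice: g(V/F) = Σ zᵢ(Kᵢ−1)/(1+V/F(Kᵢ−1)) = 0.
Check two-phase: ΣzᵢKᵢ = 1.4899 > 1 and Σzᵢ/Kᵢ = 1.8198 > 1, so g(0) = 0.4899 > 0 and g(1) = -0.8198 < 0.
Newton iteration, V/F⁰ = 0.36:
  V/F = 0.3600: g = 0.11047, g' = -0.9143 → V/F = 0.4808
  V/F = 0.4808: g = -0.00082, g' = -0.9407 → V/F = 0.4799
Converged at V/F = 0.4799.
Compositions from xᵢ = zᵢ/(1+V/F(Kᵢ−1)), yᵢ = Kᵢxᵢ:
  1: x = 0.1401, y = 0.3376
  2: x = 0.2029, y = 0.4850
  3: x = 0.6570, y = 0.1774

V/F = 0.4799, x_2 = 0.2029, y_2 = 0.4850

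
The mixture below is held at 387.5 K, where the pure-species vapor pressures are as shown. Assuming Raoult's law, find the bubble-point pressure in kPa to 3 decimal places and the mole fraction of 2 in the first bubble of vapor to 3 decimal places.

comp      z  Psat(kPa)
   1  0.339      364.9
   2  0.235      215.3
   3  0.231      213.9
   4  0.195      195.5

Pbub = 261.830 kPa, y_2 = 0.193

At the bubble point ψ → 0, so ΣzᵢKᵢ = 1 with Kᵢ = Pᵢˢᵃᵗ/P ⇒ P = ΣzᵢPᵢˢᵃᵗ.
P = 0.339·364.9 + 0.235·215.3 + 0.231·213.9 + 0.195·195.5 = 261.830 kPa
yᵢ = zᵢPᵢˢᵃᵗ/P ⇒ y_2 = 0.235·215.3/261.830 = 0.193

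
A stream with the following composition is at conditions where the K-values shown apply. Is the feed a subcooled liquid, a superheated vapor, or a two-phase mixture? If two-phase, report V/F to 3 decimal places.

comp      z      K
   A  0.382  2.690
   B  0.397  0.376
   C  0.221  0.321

two-phase, V/F = 0.228

ΣzᵢKᵢ = 1.248; Σzᵢ/Kᵢ = 1.886.
Both exceed 1, so a two-phase solution exists.
Rachford–Rice: g(ψ) = Σ zᵢ(Kᵢ−1)/(1+ψ(Kᵢ−1)) = 0.
Newton iteration, ψ⁰ = 0.63:
  ψ = 0.630: g = -0.3578, g' = -0.987 → ψ = 0.267
  ψ = 0.267: g = -0.0361, g' = -0.892 → ψ = 0.227
  ψ = 0.227: g = 0.0006, g' = -0.922 → ψ = 0.228
Converged at ψ = 0.228.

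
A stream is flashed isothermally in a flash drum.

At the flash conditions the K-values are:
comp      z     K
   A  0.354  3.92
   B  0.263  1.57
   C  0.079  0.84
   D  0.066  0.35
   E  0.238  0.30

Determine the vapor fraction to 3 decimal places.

ψ = 0.729

Rachford–Rice: g(ψ) = Σ zᵢ(Kᵢ−1)/(1+ψ(Kᵢ−1)) = 0.
g(0) = ΣzᵢKᵢ − 1 = 0.961 and g(1) = 1 − Σzᵢ/Kᵢ = -0.334, so a root lies in (0, 1).
Newton iteration, ψ⁰ = 0.31:
  ψ = 0.310: g = 0.3902, g' = -1.129 → ψ = 0.655
  ψ = 0.655: g = 0.0672, g' = -0.886 → ψ = 0.731
  ψ = 0.731: g = -0.0019, g' = -0.943 → ψ = 0.729
Converged at ψ = 0.729.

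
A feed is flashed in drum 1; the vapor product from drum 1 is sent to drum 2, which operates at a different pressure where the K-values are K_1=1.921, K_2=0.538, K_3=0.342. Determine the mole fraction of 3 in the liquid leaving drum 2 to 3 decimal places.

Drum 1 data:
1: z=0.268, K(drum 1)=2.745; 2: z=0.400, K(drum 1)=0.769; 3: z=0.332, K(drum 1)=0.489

Drum 1:
Let ψ₁ = V/F and solve Σ zᵢ(Kᵢ−1)/(1+ψ₁(Kᵢ−1)) = 0.
Feasibility: ΣzᵢKᵢ = 1.206, Σzᵢ/Kᵢ = 1.297 — both > 1, two phases present.
Newton iteration, ψ₁⁰ = 0.68:
  ψ₁ = 0.680: g = -0.1557, g' = -0.404 → ψ₁ = 0.295
  ψ₁ = 0.295: g = 0.0099, g' = -0.501 → ψ₁ = 0.315
Converged at ψ₁ = 0.315.
Drum-1 compositions:
  1: x = 0.173, y = 0.475
  2: x = 0.431, y = 0.332
  3: x = 0.396, y = 0.193
Drum-2 feed = drum-1 vapor: z₂ = (0.4748, 0.3317, 0.1935).
Drum 2:
Let ψ₂ = V/F and solve Σ zᵢ(Kᵢ−1)/(1+ψ₂(Kᵢ−1)) = 0.
g(0) = ΣzᵢKᵢ − 1 = 0.157 and g(1) = 1 − Σzᵢ/Kᵢ = -0.429, so a root lies in (0, 1).
Newton–Raphson from ψ₂ = 0.66:
  ψ₂ = 0.660: g = -0.1736, g' = -0.564 → ψ₂ = 0.352
  ψ₂ = 0.352: g = -0.0186, g' = -0.473 → ψ₂ = 0.313
Converged at ψ₂ = 0.313.
  1: x = 0.369, y = 0.708
  2: x = 0.388, y = 0.209
  3: x = 0.244, y = 0.083

x_3 (drum 2) = 0.244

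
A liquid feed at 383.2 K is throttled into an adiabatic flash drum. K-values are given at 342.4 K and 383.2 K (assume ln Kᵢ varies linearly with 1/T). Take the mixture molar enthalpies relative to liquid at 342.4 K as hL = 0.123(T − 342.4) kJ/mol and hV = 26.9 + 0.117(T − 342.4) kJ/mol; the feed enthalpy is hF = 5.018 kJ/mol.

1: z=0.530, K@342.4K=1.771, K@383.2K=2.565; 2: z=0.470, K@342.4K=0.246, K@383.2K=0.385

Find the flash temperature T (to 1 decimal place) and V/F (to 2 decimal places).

Adiabatic flash: solve Rachford–Rice at each trial T, then check hF = ψ·hV(T) + (1−ψ)·hL(T).
  T = 342.4 K: K = (1.771, 0.246), RR gives ψ = 0.093, H_out = 2.510 kJ/mol
  T = 383.2 K: K = (2.565, 0.385), RR gives ψ = 0.561, H_out = 19.984 kJ/mol
  T = 362.8 K: K = (2.154, 0.312), RR gives ψ = 0.363, H_out = 12.218 kJ/mol
  T = 352.6 K: K = (1.959, 0.278), RR gives ψ = 0.244, H_out = 7.791 kJ/mol
  T = 347.5 K: K = (1.864, 0.262), RR gives ψ = 0.174, H_out = 5.295 kJ/mol
  T = 344.9 K: K = (1.816, 0.254), RR gives ψ = 0.134, H_out = 3.917 kJ/mol
  T = 346.2 K: K = (1.840, 0.258), RR gives ψ = 0.154, H_out = 4.616 kJ/mol
Linear interpolation between T = 346.2 (H_out = 4.616) and T = 347.5 (H_out = 5.295) on hF = 5.018 gives T ≈ 347.0 K, at which ψ = 0.17.

T = 347.0 K, V/F = 0.17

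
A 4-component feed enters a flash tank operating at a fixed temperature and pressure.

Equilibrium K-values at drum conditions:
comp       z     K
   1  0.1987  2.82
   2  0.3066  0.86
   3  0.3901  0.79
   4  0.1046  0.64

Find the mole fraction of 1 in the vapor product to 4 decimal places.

y_1 = 0.2864

Let ψ = V/F and solve Σ zᵢ(Kᵢ−1)/(1+ψ(Kᵢ−1)) = 0.
g(0) = ΣzᵢKᵢ − 1 = 0.1991 and g(1) = 1 − Σzᵢ/Kᵢ = -0.0842, so a root lies in (0, 1).
Newton iteration, ψ⁰ = 0.47:
  ψ = 0.4700: g = 0.01274, g' = -0.2389 → ψ = 0.5233
  ψ = 0.5233: g = 0.00047, g' = -0.2219 → ψ = 0.5254
Converged at ψ = 0.5254.
Compositions from xᵢ = zᵢ/(1+ψ(Kᵢ−1)), yᵢ = Kᵢxᵢ:
  1: x = 0.1016, y = 0.2864
  2: x = 0.3309, y = 0.2846
  3: x = 0.4385, y = 0.3464
  4: x = 0.1290, y = 0.0826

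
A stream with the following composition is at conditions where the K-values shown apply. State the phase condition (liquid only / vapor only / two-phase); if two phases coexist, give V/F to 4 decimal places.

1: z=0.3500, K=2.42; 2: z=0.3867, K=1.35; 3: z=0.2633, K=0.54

ΣzᵢKᵢ = 1.5112; Σzᵢ/Kᵢ = 0.9187.
Since Σzᵢ/Kᵢ < 1 the mixture is above its dew point — single vapor phase.

vapor only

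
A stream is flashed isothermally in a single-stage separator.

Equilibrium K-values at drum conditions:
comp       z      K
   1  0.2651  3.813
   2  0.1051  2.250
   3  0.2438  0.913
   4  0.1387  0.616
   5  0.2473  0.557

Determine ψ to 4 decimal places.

Newton iteration, ψ⁰ = 0.54:
  ψ = 0.5400: g = 0.14102, g' = -0.5076 → ψ = 0.8178
  ψ = 0.8178: g = 0.01862, g' = -0.3977 → ψ = 0.8647
  ψ = 0.8647: g = 0.00016, g' = -0.3915 → ψ = 0.8651
Converged at ψ = 0.8651.

ψ = 0.8651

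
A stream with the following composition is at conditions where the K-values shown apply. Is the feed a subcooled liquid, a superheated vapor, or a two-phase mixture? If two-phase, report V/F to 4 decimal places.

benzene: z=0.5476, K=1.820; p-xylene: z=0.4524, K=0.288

ΣzᵢKᵢ = 1.1269; Σzᵢ/Kᵢ = 1.8717.
Both exceed 1, so a two-phase solution exists.
Let ψ = V/F and solve Σ zᵢ(Kᵢ−1)/(1+ψ(Kᵢ−1)) = 0.
Newton–Raphson from ψ = 0.5:
  ψ = 0.5000: g = -0.18171, g' = -0.7382 → ψ = 0.2538
  ψ = 0.2538: g = -0.02150, g' = -0.5940 → ψ = 0.2176
  ψ = 0.2176: g = -0.00015, g' = -0.5863 → ψ = 0.2174
Converged at ψ = 0.2174.

two-phase, V/F = 0.2174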